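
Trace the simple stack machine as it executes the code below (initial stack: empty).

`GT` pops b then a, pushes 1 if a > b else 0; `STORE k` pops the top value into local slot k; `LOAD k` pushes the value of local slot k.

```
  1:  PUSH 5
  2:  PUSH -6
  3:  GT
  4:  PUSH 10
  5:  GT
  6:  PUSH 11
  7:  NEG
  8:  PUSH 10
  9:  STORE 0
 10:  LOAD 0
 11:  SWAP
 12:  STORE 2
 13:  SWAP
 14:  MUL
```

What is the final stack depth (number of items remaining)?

PUSH 5  → [5]
PUSH -6 → [5, -6]
GT      → [1]
PUSH 10 → [1, 10]
GT      → [0]
PUSH 11 → [0, 11]
NEG     → [0, -11]
PUSH 10 → [0, -11, 10]
STORE 0 → [0, -11]
LOAD 0  → [0, -11, 10]
SWAP    → [0, 10, -11]
STORE 2 → [0, 10]
SWAP    → [10, 0]
MUL     → [0]

1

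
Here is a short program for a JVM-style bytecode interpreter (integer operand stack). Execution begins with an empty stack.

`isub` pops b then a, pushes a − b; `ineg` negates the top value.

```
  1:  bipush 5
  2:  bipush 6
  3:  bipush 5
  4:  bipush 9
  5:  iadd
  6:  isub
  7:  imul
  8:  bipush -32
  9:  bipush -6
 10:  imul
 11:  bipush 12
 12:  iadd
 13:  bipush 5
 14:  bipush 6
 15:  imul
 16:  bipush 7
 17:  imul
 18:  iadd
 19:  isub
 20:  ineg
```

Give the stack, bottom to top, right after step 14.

bipush 5    [5]
bipush 6    [5, 6]
bipush 5    [5, 6, 5]
bipush 9    [5, 6, 5, 9]
iadd        [5, 6, 14]
isub        [5, -8]
imul        [-40]
bipush -32  [-40, -32]
bipush -6   [-40, -32, -6]
imul        [-40, 192]
bipush 12   [-40, 192, 12]
iadd        [-40, 204]
bipush 5    [-40, 204, 5]
bipush 6    [-40, 204, 5, 6]

[-40, 204, 5, 6]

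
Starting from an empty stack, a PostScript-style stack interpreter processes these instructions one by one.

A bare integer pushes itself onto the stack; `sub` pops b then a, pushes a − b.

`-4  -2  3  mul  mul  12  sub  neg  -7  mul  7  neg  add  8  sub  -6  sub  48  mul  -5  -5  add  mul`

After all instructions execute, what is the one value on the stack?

-36000

-4  -> [-4]
-2  -> [-4, -2]
3   -> [-4, -2, 3]
mul -> [-4, -6]
mul -> [24]
12  -> [24, 12]
sub -> [12]
neg -> [-12]
-7  -> [-12, -7]
mul -> [84]
7   -> [84, 7]
neg -> [84, -7]
add -> [77]
8   -> [77, 8]
sub -> [69]
-6  -> [69, -6]
sub -> [75]
48  -> [75, 48]
mul -> [3600]
-5  -> [3600, -5]
-5  -> [3600, -5, -5]
add -> [3600, -10]
mul -> [-36000]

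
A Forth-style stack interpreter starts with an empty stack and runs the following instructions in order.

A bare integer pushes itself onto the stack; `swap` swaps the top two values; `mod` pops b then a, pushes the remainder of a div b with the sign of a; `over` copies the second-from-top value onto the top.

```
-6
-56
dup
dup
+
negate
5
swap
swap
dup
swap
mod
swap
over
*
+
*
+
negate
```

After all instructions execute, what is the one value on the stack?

-6     → [-6]
-56    → [-6, -56]
dup    → [-6, -56, -56]
dup    → [-6, -56, -56, -56]
+      → [-6, -56, -112]
negate → [-6, -56, 112]
5      → [-6, -56, 112, 5]
swap   → [-6, -56, 5, 112]
swap   → [-6, -56, 112, 5]
dup    → [-6, -56, 112, 5, 5]
swap   → [-6, -56, 112, 5, 5]
mod    → [-6, -56, 112, 0]
swap   → [-6, -56, 0, 112]
over   → [-6, -56, 0, 112, 0]
*      → [-6, -56, 0, 0]
+      → [-6, -56, 0]
*      → [-6, 0]
+      → [-6]
negate → [6]

6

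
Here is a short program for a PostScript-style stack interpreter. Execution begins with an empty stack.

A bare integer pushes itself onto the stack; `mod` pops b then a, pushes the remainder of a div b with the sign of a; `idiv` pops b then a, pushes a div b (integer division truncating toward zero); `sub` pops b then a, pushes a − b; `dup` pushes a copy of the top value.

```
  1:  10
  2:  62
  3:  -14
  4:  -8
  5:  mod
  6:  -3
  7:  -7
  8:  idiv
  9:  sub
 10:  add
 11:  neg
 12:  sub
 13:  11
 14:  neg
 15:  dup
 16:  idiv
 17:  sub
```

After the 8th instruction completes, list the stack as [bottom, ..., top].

[10, 62, -6, 0]

10   → 10
62   → 10 62
-14  → 10 62 -14
-8   → 10 62 -14 -8
mod  → 10 62 -6
-3   → 10 62 -6 -3
-7   → 10 62 -6 -3 -7
idiv → 10 62 -6 0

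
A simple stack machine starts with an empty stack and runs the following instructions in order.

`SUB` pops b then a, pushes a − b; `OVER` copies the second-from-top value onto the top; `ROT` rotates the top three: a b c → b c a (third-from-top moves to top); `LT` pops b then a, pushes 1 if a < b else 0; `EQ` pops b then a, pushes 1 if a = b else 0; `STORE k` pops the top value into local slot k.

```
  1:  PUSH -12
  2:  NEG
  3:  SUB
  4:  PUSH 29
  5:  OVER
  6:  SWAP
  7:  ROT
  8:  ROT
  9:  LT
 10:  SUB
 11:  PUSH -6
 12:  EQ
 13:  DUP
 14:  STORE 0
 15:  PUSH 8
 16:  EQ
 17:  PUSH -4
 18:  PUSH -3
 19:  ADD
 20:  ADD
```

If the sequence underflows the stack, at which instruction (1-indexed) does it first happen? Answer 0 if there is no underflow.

PUSH -12 -> -12
NEG      -> 12
SUB  — needs 2 operands, stack has 1 → underflow

3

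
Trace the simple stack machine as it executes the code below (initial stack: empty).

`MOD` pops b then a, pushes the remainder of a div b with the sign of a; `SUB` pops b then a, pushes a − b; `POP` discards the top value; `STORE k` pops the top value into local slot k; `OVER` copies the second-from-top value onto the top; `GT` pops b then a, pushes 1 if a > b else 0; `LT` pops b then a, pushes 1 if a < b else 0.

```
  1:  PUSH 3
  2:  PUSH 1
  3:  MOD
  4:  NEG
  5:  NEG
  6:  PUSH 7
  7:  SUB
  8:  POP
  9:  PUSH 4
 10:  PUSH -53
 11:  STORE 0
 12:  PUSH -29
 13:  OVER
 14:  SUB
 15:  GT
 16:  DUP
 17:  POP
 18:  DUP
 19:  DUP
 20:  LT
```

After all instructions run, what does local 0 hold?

-53

PUSH 3   : [3]
PUSH 1   : [3, 1]
MOD      : [0]
NEG      : [0]
NEG      : [0]
PUSH 7   : [0, 7]
SUB      : [-7]
POP      : []
PUSH 4   : [4]
PUSH -53 : [4, -53]
STORE 0  : [4]
PUSH -29 : [4, -29]
OVER     : [4, -29, 4]
SUB      : [4, -33]
GT       : [1]
DUP      : [1, 1]
POP      : [1]
DUP      : [1, 1]
DUP      : [1, 1, 1]
LT       : [1, 0]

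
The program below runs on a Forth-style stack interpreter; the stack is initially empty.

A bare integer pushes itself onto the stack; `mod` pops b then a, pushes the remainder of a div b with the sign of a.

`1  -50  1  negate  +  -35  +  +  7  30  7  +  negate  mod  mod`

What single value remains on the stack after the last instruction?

1      -> 1
-50    -> 1 -50
1      -> 1 -50 1
negate -> 1 -50 -1
+      -> 1 -51
-35    -> 1 -51 -35
+      -> 1 -86
+      -> -85
7      -> -85 7
30     -> -85 7 30
7      -> -85 7 30 7
+      -> -85 7 37
negate -> -85 7 -37
mod    -> -85 7
mod    -> -1

-1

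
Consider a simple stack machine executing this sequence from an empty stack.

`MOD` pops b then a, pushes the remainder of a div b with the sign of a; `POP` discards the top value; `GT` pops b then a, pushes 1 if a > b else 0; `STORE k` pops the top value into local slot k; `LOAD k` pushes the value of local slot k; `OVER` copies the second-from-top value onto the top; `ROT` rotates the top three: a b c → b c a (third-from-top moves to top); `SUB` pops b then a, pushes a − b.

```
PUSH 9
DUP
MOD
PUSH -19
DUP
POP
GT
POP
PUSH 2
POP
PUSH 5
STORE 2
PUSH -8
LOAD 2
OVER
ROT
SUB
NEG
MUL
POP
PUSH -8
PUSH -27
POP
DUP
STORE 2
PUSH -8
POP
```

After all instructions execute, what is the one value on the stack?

PUSH 9    9
DUP       9 9
MOD       0
PUSH -19  0 -19
DUP       0 -19 -19
POP       0 -19
GT        1
POP       (empty)
PUSH 2    2
POP       (empty)
PUSH 5    5
STORE 2   (empty)
PUSH -8   -8
LOAD 2    -8 5
OVER      -8 5 -8
ROT       5 -8 -8
SUB       5 0
NEG       5 0
MUL       0
POP       (empty)
PUSH -8   -8
PUSH -27  -8 -27
POP       -8
DUP       -8 -8
STORE 2   -8
PUSH -8   -8 -8
POP       -8

-8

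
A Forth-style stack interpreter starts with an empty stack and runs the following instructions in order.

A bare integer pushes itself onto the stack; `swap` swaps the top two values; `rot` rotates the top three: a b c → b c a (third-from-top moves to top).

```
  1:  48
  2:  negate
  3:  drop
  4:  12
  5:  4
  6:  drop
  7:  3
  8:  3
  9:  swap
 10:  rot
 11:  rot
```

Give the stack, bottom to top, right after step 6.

[12]

48     -> 48
negate -> -48
drop   -> (empty)
12     -> 12
4      -> 12 4
drop   -> 12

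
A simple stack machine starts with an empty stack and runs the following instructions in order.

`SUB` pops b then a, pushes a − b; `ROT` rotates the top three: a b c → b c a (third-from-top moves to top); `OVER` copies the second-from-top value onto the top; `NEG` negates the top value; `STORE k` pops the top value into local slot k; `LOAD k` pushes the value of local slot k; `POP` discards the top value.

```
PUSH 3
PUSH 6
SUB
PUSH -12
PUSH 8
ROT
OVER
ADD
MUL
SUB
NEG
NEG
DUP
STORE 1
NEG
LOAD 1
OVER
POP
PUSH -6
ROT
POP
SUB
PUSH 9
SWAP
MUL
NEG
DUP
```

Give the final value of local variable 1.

PUSH 3   : [3]
PUSH 6   : [3, 6]
SUB      : [-3]
PUSH -12 : [-3, -12]
PUSH 8   : [-3, -12, 8]
ROT      : [-12, 8, -3]
OVER     : [-12, 8, -3, 8]
ADD      : [-12, 8, 5]
MUL      : [-12, 40]
SUB      : [-52]
NEG      : [52]
NEG      : [-52]
DUP      : [-52, -52]
STORE 1  : [-52]
NEG      : [52]
LOAD 1   : [52, -52]
OVER     : [52, -52, 52]
POP      : [52, -52]
PUSH -6  : [52, -52, -6]
ROT      : [-52, -6, 52]
POP      : [-52, -6]
SUB      : [-46]
PUSH 9   : [-46, 9]
SWAP     : [9, -46]
MUL      : [-414]
NEG      : [414]
DUP      : [414, 414]

-52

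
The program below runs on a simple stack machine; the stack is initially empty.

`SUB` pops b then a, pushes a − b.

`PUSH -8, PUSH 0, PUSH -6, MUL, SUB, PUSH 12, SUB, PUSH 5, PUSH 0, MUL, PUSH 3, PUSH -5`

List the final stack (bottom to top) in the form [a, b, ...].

[-20, 0, 3, -5]

PUSH -8 → [-8]
PUSH 0  → [-8, 0]
PUSH -6 → [-8, 0, -6]
MUL     → [-8, 0]
SUB     → [-8]
PUSH 12 → [-8, 12]
SUB     → [-20]
PUSH 5  → [-20, 5]
PUSH 0  → [-20, 5, 0]
MUL     → [-20, 0]
PUSH 3  → [-20, 0, 3]
PUSH -5 → [-20, 0, 3, -5]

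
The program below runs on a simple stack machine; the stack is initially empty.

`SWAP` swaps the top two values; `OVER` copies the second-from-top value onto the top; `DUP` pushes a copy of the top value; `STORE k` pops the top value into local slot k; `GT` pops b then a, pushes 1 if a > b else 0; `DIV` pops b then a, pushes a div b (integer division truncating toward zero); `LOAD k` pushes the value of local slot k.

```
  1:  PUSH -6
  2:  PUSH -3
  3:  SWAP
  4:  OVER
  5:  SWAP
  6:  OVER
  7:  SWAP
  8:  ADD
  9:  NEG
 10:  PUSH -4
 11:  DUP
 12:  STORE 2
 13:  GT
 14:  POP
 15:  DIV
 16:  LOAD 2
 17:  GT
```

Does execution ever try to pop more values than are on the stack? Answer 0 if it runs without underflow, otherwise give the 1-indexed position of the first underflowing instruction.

0

PUSH -6 → -6
PUSH -3 → -6 -3
SWAP    → -3 -6
OVER    → -3 -6 -3
SWAP    → -3 -3 -6
OVER    → -3 -3 -6 -3
SWAP    → -3 -3 -3 -6
ADD     → -3 -3 -9
NEG     → -3 -3 9
PUSH -4 → -3 -3 9 -4
DUP     → -3 -3 9 -4 -4
STORE 2 → -3 -3 9 -4
GT      → -3 -3 1
POP     → -3 -3
DIV     → 1
LOAD 2  → 1 -4
GT      → 1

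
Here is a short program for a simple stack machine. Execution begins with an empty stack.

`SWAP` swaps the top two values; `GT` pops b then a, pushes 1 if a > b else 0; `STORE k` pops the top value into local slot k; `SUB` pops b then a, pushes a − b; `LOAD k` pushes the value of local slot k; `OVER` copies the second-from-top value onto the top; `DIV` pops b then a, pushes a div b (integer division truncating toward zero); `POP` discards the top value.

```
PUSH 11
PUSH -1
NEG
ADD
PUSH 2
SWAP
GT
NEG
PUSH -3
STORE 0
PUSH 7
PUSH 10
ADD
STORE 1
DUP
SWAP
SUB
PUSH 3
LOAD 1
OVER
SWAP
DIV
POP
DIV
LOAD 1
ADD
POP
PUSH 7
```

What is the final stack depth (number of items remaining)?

1

PUSH 11 → 11
PUSH -1 → 11 -1
NEG     → 11 1
ADD     → 12
PUSH 2  → 12 2
SWAP    → 2 12
GT      → 0
NEG     → 0
PUSH -3 → 0 -3
STORE 0 → 0
PUSH 7  → 0 7
PUSH 10 → 0 7 10
ADD     → 0 17
STORE 1 → 0
DUP     → 0 0
SWAP    → 0 0
SUB     → 0
PUSH 3  → 0 3
LOAD 1  → 0 3 17
OVER    → 0 3 17 3
SWAP    → 0 3 3 17
DIV     → 0 3 0
POP     → 0 3
DIV     → 0
LOAD 1  → 0 17
ADD     → 17
POP     → (empty)
PUSH 7  → 7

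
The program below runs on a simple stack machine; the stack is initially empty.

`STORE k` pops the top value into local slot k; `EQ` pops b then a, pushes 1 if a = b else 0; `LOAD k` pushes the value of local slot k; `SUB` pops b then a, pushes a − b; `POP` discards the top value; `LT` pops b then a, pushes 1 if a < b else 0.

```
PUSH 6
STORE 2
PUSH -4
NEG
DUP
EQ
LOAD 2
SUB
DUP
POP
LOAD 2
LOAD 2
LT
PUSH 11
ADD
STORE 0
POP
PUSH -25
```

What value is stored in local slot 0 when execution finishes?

PUSH 6   : 6
STORE 2  : (empty)
PUSH -4  : -4
NEG      : 4
DUP      : 4 4
EQ       : 1
LOAD 2   : 1 6
SUB      : -5
DUP      : -5 -5
POP      : -5
LOAD 2   : -5 6
LOAD 2   : -5 6 6
LT       : -5 0
PUSH 11  : -5 0 11
ADD      : -5 11
STORE 0  : -5
POP      : (empty)
PUSH -25 : -25

11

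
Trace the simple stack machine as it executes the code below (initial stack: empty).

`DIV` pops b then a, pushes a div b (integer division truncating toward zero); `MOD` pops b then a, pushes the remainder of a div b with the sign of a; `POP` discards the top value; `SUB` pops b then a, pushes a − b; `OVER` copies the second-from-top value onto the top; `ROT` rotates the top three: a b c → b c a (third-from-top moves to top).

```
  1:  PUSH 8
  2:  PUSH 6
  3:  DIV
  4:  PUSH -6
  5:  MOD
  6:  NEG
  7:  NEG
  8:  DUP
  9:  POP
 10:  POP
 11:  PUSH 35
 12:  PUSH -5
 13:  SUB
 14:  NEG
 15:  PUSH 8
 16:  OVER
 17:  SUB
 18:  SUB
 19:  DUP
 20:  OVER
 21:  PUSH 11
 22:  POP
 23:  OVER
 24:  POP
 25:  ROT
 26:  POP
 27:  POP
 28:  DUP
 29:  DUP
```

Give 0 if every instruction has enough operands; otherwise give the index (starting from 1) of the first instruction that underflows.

0

PUSH 8  -> [8]
PUSH 6  -> [8, 6]
DIV     -> [1]
PUSH -6 -> [1, -6]
MOD     -> [1]
NEG     -> [-1]
NEG     -> [1]
DUP     -> [1, 1]
POP     -> [1]
POP     -> []
PUSH 35 -> [35]
PUSH -5 -> [35, -5]
SUB     -> [40]
NEG     -> [-40]
PUSH 8  -> [-40, 8]
OVER    -> [-40, 8, -40]
SUB     -> [-40, 48]
SUB     -> [-88]
DUP     -> [-88, -88]
OVER    -> [-88, -88, -88]
PUSH 11 -> [-88, -88, -88, 11]
POP     -> [-88, -88, -88]
OVER    -> [-88, -88, -88, -88]
POP     -> [-88, -88, -88]
ROT     -> [-88, -88, -88]
POP     -> [-88, -88]
POP     -> [-88]
DUP     -> [-88, -88]
DUP     -> [-88, -88, -88]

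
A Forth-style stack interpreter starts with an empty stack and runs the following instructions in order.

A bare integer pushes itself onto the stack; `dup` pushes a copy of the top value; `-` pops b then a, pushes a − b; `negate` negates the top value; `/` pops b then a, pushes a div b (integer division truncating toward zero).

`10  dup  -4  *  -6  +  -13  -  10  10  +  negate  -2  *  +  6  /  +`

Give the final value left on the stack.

10     → 10
dup    → 10 10
-4     → 10 10 -4
*      → 10 -40
-6     → 10 -40 -6
+      → 10 -46
-13    → 10 -46 -13
-      → 10 -33
10     → 10 -33 10
10     → 10 -33 10 10
+      → 10 -33 20
negate → 10 -33 -20
-2     → 10 -33 -20 -2
*      → 10 -33 40
+      → 10 7
6      → 10 7 6
/      → 10 1
+      → 11

11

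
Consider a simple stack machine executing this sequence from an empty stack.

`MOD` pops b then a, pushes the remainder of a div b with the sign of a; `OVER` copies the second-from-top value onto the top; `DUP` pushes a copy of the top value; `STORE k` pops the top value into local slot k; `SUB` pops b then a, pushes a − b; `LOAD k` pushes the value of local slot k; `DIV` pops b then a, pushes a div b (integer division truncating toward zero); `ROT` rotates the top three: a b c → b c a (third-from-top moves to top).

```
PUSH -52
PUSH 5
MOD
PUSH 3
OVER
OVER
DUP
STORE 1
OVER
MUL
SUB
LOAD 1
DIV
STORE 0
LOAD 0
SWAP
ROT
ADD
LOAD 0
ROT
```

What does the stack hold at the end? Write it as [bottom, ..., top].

[1, 1, 1]

PUSH -52 -> [-52]
PUSH 5   -> [-52, 5]
MOD      -> [-2]
PUSH 3   -> [-2, 3]
OVER     -> [-2, 3, -2]
OVER     -> [-2, 3, -2, 3]
DUP      -> [-2, 3, -2, 3, 3]
STORE 1  -> [-2, 3, -2, 3]
OVER     -> [-2, 3, -2, 3, -2]
MUL      -> [-2, 3, -2, -6]
SUB      -> [-2, 3, 4]
LOAD 1   -> [-2, 3, 4, 3]
DIV      -> [-2, 3, 1]
STORE 0  -> [-2, 3]
LOAD 0   -> [-2, 3, 1]
SWAP     -> [-2, 1, 3]
ROT      -> [1, 3, -2]
ADD      -> [1, 1]
LOAD 0   -> [1, 1, 1]
ROT      -> [1, 1, 1]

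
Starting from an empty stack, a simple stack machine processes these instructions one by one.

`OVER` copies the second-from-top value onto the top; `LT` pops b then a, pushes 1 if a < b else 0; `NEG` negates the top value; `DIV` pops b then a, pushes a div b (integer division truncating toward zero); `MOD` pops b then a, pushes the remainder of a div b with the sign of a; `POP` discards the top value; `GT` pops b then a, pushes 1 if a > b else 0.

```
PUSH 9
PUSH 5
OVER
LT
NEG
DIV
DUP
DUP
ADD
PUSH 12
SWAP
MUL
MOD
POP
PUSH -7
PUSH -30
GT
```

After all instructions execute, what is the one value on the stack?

PUSH 9    9
PUSH 5    9 5
OVER      9 5 9
LT        9 1
NEG       9 -1
DIV       -9
DUP       -9 -9
DUP       -9 -9 -9
ADD       -9 -18
PUSH 12   -9 -18 12
SWAP      -9 12 -18
MUL       -9 -216
MOD       -9
POP       (empty)
PUSH -7   -7
PUSH -30  -7 -30
GT        1

1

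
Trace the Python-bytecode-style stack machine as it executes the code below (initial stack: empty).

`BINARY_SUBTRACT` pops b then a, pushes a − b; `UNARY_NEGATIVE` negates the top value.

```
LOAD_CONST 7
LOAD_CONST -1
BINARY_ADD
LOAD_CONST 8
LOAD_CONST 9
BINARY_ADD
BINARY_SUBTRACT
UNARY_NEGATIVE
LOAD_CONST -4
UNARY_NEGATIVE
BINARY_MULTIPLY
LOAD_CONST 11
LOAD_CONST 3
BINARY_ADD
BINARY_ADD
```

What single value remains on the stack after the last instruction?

LOAD_CONST 7    → 7
LOAD_CONST -1   → 7 -1
BINARY_ADD      → 6
LOAD_CONST 8    → 6 8
LOAD_CONST 9    → 6 8 9
BINARY_ADD      → 6 17
BINARY_SUBTRACT → -11
UNARY_NEGATIVE  → 11
LOAD_CONST -4   → 11 -4
UNARY_NEGATIVE  → 11 4
BINARY_MULTIPLY → 44
LOAD_CONST 11   → 44 11
LOAD_CONST 3    → 44 11 3
BINARY_ADD      → 44 14
BINARY_ADD      → 58

58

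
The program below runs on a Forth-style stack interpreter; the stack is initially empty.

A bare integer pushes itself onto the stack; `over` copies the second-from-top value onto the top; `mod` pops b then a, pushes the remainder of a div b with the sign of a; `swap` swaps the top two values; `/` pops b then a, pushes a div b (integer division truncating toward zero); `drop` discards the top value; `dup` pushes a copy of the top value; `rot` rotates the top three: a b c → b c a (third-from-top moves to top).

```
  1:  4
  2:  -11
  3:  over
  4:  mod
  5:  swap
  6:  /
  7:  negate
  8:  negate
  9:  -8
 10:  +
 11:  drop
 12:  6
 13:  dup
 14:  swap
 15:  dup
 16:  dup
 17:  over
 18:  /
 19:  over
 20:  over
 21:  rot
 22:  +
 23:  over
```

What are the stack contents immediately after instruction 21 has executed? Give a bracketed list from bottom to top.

4       4
-11     4 -11
over    4 -11 4
mod     4 -3
swap    -3 4
/       0
negate  0
negate  0
-8      0 -8
+       -8
drop    (empty)
6       6
dup     6 6
swap    6 6
dup     6 6 6
dup     6 6 6 6
over    6 6 6 6 6
/       6 6 6 1
over    6 6 6 1 6
over    6 6 6 1 6 1
rot     6 6 6 6 1 1

[6, 6, 6, 6, 1, 1]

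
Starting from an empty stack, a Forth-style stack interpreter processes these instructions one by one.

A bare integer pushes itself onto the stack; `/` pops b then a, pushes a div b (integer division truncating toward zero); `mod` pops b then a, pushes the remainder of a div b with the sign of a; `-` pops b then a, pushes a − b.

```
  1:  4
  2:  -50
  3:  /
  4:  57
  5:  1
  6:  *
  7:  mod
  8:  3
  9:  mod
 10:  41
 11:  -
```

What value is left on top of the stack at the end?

4   -> [4]
-50 -> [4, -50]
/   -> [0]
57  -> [0, 57]
1   -> [0, 57, 1]
*   -> [0, 57]
mod -> [0]
3   -> [0, 3]
mod -> [0]
41  -> [0, 41]
-   -> [-41]

-41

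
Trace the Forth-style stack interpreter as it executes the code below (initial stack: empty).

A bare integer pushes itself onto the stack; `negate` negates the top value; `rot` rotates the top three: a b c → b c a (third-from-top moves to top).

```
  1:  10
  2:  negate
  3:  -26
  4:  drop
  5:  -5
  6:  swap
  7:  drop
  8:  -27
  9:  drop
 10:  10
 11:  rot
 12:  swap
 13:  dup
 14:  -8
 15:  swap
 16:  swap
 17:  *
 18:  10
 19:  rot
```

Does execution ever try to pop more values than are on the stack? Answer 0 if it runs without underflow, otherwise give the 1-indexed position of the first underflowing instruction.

10     : 10
negate : -10
-26    : -10 -26
drop   : -10
-5     : -10 -5
swap   : -5 -10
drop   : -5
-27    : -5 -27
drop   : -5
10     : -5 10
rot  — needs 3 operands, stack has 2 → underflow

11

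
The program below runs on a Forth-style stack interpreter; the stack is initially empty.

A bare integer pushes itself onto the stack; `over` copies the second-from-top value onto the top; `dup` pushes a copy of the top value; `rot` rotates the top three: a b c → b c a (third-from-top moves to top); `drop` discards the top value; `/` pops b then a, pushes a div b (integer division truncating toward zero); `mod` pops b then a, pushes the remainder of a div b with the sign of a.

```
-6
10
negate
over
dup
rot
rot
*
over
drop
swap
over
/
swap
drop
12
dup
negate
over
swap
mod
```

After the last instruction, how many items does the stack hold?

4

-6     -> [-6]
10     -> [-6, 10]
negate -> [-6, -10]
over   -> [-6, -10, -6]
dup    -> [-6, -10, -6, -6]
rot    -> [-6, -6, -6, -10]
rot    -> [-6, -6, -10, -6]
*      -> [-6, -6, 60]
over   -> [-6, -6, 60, -6]
drop   -> [-6, -6, 60]
swap   -> [-6, 60, -6]
over   -> [-6, 60, -6, 60]
/      -> [-6, 60, 0]
swap   -> [-6, 0, 60]
drop   -> [-6, 0]
12     -> [-6, 0, 12]
dup    -> [-6, 0, 12, 12]
negate -> [-6, 0, 12, -12]
over   -> [-6, 0, 12, -12, 12]
swap   -> [-6, 0, 12, 12, -12]
mod    -> [-6, 0, 12, 0]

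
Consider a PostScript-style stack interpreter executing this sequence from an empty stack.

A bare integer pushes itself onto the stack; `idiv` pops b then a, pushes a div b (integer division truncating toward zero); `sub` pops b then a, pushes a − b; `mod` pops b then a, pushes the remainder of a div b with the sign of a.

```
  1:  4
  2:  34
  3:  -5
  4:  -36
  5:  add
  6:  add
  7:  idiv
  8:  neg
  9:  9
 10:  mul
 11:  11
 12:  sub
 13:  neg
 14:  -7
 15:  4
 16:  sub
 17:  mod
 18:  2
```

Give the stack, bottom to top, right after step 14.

[11, -7]

4     4
34    4 34
-5    4 34 -5
-36   4 34 -5 -36
add   4 34 -41
add   4 -7
idiv  0
neg   0
9     0 9
mul   0
11    0 11
sub   -11
neg   11
-7    11 -7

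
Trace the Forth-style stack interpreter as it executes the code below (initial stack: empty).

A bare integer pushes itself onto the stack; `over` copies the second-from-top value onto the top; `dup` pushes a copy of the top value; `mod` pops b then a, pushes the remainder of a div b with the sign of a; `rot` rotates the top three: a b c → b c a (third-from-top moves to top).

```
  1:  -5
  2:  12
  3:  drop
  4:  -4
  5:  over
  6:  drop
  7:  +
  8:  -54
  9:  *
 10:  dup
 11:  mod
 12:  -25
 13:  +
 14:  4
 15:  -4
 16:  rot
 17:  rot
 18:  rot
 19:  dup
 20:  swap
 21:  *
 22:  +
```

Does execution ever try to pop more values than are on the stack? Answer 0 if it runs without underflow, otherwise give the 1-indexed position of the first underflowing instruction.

-5    [-5]
12    [-5, 12]
drop  [-5]
-4    [-5, -4]
over  [-5, -4, -5]
drop  [-5, -4]
+     [-9]
-54   [-9, -54]
*     [486]
dup   [486, 486]
mod   [0]
-25   [0, -25]
+     [-25]
4     [-25, 4]
-4    [-25, 4, -4]
rot   [4, -4, -25]
rot   [-4, -25, 4]
rot   [-25, 4, -4]
dup   [-25, 4, -4, -4]
swap  [-25, 4, -4, -4]
*     [-25, 4, 16]
+     [-25, 20]

0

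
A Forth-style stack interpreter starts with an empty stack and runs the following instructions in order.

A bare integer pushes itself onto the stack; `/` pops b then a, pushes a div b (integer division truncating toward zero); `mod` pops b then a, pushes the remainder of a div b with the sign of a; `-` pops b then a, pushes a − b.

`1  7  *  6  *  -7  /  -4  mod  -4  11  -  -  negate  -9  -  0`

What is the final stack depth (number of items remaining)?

1       1
7       1 7
*       7
6       7 6
*       42
-7      42 -7
/       -6
-4      -6 -4
mod     -2
-4      -2 -4
11      -2 -4 11
-       -2 -15
-       13
negate  -13
-9      -13 -9
-       -4
0       -4 0

2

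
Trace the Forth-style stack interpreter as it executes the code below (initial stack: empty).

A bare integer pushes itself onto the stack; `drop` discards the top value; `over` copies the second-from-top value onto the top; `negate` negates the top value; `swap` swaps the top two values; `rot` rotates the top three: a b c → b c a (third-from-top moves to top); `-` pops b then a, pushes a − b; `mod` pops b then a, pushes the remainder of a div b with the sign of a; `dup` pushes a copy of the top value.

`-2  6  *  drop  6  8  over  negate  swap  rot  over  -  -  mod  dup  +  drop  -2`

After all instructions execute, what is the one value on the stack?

-2

-2     → [-2]
6      → [-2, 6]
*      → [-12]
drop   → []
6      → [6]
8      → [6, 8]
over   → [6, 8, 6]
negate → [6, 8, -6]
swap   → [6, -6, 8]
rot    → [-6, 8, 6]
over   → [-6, 8, 6, 8]
-      → [-6, 8, -2]
-      → [-6, 10]
mod    → [-6]
dup    → [-6, -6]
+      → [-12]
drop   → []
-2     → [-2]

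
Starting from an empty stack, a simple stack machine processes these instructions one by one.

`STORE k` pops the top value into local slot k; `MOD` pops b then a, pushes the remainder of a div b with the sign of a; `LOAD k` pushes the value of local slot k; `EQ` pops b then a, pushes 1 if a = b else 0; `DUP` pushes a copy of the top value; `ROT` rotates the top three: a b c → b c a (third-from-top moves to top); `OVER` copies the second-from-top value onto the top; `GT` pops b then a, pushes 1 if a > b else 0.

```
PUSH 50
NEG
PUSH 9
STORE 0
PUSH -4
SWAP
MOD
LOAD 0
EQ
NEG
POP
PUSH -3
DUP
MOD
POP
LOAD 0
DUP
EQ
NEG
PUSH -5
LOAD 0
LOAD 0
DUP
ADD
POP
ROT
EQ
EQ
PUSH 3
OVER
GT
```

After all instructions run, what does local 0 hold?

9

PUSH 50 : [50]
NEG     : [-50]
PUSH 9  : [-50, 9]
STORE 0 : [-50]
PUSH -4 : [-50, -4]
SWAP    : [-4, -50]
MOD     : [-4]
LOAD 0  : [-4, 9]
EQ      : [0]
NEG     : [0]
POP     : []
PUSH -3 : [-3]
DUP     : [-3, -3]
MOD     : [0]
POP     : []
LOAD 0  : [9]
DUP     : [9, 9]
EQ      : [1]
NEG     : [-1]
PUSH -5 : [-1, -5]
LOAD 0  : [-1, -5, 9]
LOAD 0  : [-1, -5, 9, 9]
DUP     : [-1, -5, 9, 9, 9]
ADD     : [-1, -5, 9, 18]
POP     : [-1, -5, 9]
ROT     : [-5, 9, -1]
EQ      : [-5, 0]
EQ      : [0]
PUSH 3  : [0, 3]
OVER    : [0, 3, 0]
GT      : [0, 1]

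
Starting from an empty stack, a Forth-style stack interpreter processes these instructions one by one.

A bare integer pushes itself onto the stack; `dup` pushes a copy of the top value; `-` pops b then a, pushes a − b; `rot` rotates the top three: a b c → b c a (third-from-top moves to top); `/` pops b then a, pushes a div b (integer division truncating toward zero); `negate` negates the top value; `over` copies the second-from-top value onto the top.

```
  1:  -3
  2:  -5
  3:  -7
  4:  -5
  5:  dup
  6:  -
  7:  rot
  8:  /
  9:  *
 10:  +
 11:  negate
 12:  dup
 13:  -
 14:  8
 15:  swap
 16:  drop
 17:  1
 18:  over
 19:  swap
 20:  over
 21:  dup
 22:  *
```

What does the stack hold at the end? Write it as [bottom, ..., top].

-3      -3
-5      -3 -5
-7      -3 -5 -7
-5      -3 -5 -7 -5
dup     -3 -5 -7 -5 -5
-       -3 -5 -7 0
rot     -3 -7 0 -5
/       -3 -7 0
*       -3 0
+       -3
negate  3
dup     3 3
-       0
8       0 8
swap    8 0
drop    8
1       8 1
over    8 1 8
swap    8 8 1
over    8 8 1 8
dup     8 8 1 8 8
*       8 8 1 64

[8, 8, 1, 64]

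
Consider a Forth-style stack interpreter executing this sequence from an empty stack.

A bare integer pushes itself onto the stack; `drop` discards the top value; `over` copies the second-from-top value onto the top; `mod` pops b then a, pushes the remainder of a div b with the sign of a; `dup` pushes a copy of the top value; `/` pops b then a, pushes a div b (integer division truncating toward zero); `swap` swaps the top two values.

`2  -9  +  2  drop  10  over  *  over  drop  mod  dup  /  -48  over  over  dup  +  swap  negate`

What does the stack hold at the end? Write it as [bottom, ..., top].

[1, -48, -96, -1]

2      : 2
-9     : 2 -9
+      : -7
2      : -7 2
drop   : -7
10     : -7 10
over   : -7 10 -7
*      : -7 -70
over   : -7 -70 -7
drop   : -7 -70
mod    : -7
dup    : -7 -7
/      : 1
-48    : 1 -48
over   : 1 -48 1
over   : 1 -48 1 -48
dup    : 1 -48 1 -48 -48
+      : 1 -48 1 -96
swap   : 1 -48 -96 1
negate : 1 -48 -96 -1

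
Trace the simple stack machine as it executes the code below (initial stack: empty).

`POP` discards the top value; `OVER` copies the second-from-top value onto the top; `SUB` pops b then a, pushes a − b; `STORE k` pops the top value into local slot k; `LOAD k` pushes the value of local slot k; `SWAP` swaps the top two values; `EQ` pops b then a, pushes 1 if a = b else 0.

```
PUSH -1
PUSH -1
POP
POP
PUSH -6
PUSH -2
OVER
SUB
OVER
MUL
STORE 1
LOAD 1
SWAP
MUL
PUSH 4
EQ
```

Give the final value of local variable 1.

PUSH -1 -> -1
PUSH -1 -> -1 -1
POP     -> -1
POP     -> (empty)
PUSH -6 -> -6
PUSH -2 -> -6 -2
OVER    -> -6 -2 -6
SUB     -> -6 4
OVER    -> -6 4 -6
MUL     -> -6 -24
STORE 1 -> -6
LOAD 1  -> -6 -24
SWAP    -> -24 -6
MUL     -> 144
PUSH 4  -> 144 4
EQ      -> 0

-24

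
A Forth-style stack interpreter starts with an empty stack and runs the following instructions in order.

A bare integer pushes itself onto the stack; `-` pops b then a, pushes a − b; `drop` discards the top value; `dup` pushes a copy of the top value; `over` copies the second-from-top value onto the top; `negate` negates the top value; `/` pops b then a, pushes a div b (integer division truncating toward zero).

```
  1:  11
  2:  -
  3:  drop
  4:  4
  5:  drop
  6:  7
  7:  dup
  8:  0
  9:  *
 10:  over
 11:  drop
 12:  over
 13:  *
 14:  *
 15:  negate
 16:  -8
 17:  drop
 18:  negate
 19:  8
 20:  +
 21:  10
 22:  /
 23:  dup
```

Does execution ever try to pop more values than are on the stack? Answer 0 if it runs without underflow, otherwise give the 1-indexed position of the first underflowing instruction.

2

11 : [11]
-  — needs 2 operands, stack has 1 → underflow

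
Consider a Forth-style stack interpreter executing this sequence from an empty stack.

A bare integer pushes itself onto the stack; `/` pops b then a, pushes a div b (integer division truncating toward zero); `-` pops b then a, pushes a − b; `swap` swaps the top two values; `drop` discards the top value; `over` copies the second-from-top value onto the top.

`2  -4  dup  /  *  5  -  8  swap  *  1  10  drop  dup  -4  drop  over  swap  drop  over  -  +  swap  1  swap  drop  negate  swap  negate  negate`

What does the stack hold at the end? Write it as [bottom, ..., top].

2      : 2
-4     : 2 -4
dup    : 2 -4 -4
/      : 2 1
*      : 2
5      : 2 5
-      : -3
8      : -3 8
swap   : 8 -3
*      : -24
1      : -24 1
10     : -24 1 10
drop   : -24 1
dup    : -24 1 1
-4     : -24 1 1 -4
drop   : -24 1 1
over   : -24 1 1 1
swap   : -24 1 1 1
drop   : -24 1 1
over   : -24 1 1 1
-      : -24 1 0
+      : -24 1
swap   : 1 -24
1      : 1 -24 1
swap   : 1 1 -24
drop   : 1 1
negate : 1 -1
swap   : -1 1
negate : -1 -1
negate : -1 1

[-1, 1]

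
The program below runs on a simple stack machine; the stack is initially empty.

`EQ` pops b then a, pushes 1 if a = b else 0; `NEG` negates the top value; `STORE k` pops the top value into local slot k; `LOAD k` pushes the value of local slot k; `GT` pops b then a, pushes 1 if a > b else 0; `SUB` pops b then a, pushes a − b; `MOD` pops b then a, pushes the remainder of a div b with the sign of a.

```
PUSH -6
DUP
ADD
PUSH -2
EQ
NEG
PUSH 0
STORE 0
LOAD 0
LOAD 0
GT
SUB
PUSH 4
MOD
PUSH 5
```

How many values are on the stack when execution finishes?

2

PUSH -6 → [-6]
DUP     → [-6, -6]
ADD     → [-12]
PUSH -2 → [-12, -2]
EQ      → [0]
NEG     → [0]
PUSH 0  → [0, 0]
STORE 0 → [0]
LOAD 0  → [0, 0]
LOAD 0  → [0, 0, 0]
GT      → [0, 0]
SUB     → [0]
PUSH 4  → [0, 4]
MOD     → [0]
PUSH 5  → [0, 5]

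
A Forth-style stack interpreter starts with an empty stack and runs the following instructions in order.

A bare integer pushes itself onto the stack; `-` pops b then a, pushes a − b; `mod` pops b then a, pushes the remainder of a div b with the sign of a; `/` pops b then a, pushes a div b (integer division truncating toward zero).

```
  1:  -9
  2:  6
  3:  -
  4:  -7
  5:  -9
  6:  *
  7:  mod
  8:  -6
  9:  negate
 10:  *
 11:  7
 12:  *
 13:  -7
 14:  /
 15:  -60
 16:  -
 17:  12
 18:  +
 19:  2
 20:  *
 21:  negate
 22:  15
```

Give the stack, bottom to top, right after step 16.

-9     -> [-9]
6      -> [-9, 6]
-      -> [-15]
-7     -> [-15, -7]
-9     -> [-15, -7, -9]
*      -> [-15, 63]
mod    -> [-15]
-6     -> [-15, -6]
negate -> [-15, 6]
*      -> [-90]
7      -> [-90, 7]
*      -> [-630]
-7     -> [-630, -7]
/      -> [90]
-60    -> [90, -60]
-      -> [150]

[150]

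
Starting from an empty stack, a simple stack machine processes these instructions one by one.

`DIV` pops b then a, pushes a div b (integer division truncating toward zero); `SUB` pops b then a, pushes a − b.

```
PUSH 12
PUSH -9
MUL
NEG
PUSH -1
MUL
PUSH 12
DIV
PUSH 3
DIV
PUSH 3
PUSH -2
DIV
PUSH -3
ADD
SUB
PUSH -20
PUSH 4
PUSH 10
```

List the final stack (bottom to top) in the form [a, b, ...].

[1, -20, 4, 10]

PUSH 12  -> 12
PUSH -9  -> 12 -9
MUL      -> -108
NEG      -> 108
PUSH -1  -> 108 -1
MUL      -> -108
PUSH 12  -> -108 12
DIV      -> -9
PUSH 3   -> -9 3
DIV      -> -3
PUSH 3   -> -3 3
PUSH -2  -> -3 3 -2
DIV      -> -3 -1
PUSH -3  -> -3 -1 -3
ADD      -> -3 -4
SUB      -> 1
PUSH -20 -> 1 -20
PUSH 4   -> 1 -20 4
PUSH 10  -> 1 -20 4 10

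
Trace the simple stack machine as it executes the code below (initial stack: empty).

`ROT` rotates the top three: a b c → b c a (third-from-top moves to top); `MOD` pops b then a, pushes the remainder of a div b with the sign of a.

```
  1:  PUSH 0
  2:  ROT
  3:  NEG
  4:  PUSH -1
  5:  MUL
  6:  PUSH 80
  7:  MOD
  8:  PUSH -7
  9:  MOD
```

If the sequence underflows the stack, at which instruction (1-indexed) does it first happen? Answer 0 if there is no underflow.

2

PUSH 0  [0]
ROT  — needs 3 operands, stack has 1 → underflow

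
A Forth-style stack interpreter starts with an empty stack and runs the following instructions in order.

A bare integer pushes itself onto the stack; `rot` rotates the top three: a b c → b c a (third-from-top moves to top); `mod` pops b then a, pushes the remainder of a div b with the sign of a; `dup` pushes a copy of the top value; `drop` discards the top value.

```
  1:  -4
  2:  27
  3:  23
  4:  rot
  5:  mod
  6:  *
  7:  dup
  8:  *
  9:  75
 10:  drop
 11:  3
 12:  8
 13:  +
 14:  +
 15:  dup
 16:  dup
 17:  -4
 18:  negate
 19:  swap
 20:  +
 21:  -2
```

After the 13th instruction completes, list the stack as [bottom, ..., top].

-4   : -4
27   : -4 27
23   : -4 27 23
rot  : 27 23 -4
mod  : 27 3
*    : 81
dup  : 81 81
*    : 6561
75   : 6561 75
drop : 6561
3    : 6561 3
8    : 6561 3 8
+    : 6561 11

[6561, 11]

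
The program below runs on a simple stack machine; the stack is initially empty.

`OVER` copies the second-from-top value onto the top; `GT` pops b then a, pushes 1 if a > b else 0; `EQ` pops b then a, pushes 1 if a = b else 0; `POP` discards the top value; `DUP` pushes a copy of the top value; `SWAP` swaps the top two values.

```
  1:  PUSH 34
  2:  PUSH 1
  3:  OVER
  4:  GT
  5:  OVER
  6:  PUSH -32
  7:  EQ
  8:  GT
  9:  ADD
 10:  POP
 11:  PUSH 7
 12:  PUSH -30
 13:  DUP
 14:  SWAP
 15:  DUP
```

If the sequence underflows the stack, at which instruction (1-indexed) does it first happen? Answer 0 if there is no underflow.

0

PUSH 34  → 34
PUSH 1   → 34 1
OVER     → 34 1 34
GT       → 34 0
OVER     → 34 0 34
PUSH -32 → 34 0 34 -32
EQ       → 34 0 0
GT       → 34 0
ADD      → 34
POP      → (empty)
PUSH 7   → 7
PUSH -30 → 7 -30
DUP      → 7 -30 -30
SWAP     → 7 -30 -30
DUP      → 7 -30 -30 -30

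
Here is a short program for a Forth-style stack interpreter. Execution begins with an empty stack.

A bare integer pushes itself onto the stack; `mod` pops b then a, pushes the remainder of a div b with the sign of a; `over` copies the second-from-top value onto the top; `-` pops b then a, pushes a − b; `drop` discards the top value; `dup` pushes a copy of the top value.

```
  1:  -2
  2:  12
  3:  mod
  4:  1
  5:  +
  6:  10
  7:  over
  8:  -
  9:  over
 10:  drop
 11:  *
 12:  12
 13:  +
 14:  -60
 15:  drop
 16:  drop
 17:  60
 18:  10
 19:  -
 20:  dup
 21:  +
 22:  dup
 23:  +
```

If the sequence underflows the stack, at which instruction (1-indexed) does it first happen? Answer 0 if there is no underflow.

0

-2   -> -2
12   -> -2 12
mod  -> -2
1    -> -2 1
+    -> -1
10   -> -1 10
over -> -1 10 -1
-    -> -1 11
over -> -1 11 -1
drop -> -1 11
*    -> -11
12   -> -11 12
+    -> 1
-60  -> 1 -60
drop -> 1
drop -> (empty)
60   -> 60
10   -> 60 10
-    -> 50
dup  -> 50 50
+    -> 100
dup  -> 100 100
+    -> 200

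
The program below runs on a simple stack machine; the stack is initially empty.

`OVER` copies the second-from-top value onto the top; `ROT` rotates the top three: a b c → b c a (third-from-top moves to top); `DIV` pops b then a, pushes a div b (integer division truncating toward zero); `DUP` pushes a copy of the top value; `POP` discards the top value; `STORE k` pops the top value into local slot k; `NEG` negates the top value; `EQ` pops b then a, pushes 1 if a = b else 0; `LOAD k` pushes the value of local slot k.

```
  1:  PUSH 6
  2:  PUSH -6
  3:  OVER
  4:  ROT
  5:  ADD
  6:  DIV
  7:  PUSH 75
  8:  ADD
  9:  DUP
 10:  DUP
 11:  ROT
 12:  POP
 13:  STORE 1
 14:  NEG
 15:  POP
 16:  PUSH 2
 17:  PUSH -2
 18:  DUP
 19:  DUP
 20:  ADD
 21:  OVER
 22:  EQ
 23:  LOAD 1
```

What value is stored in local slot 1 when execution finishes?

PUSH 6   6
PUSH -6  6 -6
OVER     6 -6 6
ROT      -6 6 6
ADD      -6 12
DIV      0
PUSH 75  0 75
ADD      75
DUP      75 75
DUP      75 75 75
ROT      75 75 75
POP      75 75
STORE 1  75
NEG      -75
POP      (empty)
PUSH 2   2
PUSH -2  2 -2
DUP      2 -2 -2
DUP      2 -2 -2 -2
ADD      2 -2 -4
OVER     2 -2 -4 -2
EQ       2 -2 0
LOAD 1   2 -2 0 75

75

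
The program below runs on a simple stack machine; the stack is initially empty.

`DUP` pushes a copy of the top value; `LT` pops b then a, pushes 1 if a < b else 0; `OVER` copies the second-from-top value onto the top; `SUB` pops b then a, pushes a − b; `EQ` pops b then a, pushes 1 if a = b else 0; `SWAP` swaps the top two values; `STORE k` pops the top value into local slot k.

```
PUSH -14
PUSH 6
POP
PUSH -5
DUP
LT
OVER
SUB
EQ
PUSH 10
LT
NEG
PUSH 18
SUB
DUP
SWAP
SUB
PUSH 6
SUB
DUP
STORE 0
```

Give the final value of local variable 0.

PUSH -14 : -14
PUSH 6   : -14 6
POP      : -14
PUSH -5  : -14 -5
DUP      : -14 -5 -5
LT       : -14 0
OVER     : -14 0 -14
SUB      : -14 14
EQ       : 0
PUSH 10  : 0 10
LT       : 1
NEG      : -1
PUSH 18  : -1 18
SUB      : -19
DUP      : -19 -19
SWAP     : -19 -19
SUB      : 0
PUSH 6   : 0 6
SUB      : -6
DUP      : -6 -6
STORE 0  : -6

-6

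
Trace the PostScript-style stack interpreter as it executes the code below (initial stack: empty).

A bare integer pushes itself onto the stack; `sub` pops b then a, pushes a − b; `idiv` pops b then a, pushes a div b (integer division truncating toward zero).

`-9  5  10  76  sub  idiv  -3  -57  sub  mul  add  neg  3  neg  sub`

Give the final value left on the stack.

12

-9    -9
5     -9 5
10    -9 5 10
76    -9 5 10 76
sub   -9 5 -66
idiv  -9 0
-3    -9 0 -3
-57   -9 0 -3 -57
sub   -9 0 54
mul   -9 0
add   -9
neg   9
3     9 3
neg   9 -3
sub   12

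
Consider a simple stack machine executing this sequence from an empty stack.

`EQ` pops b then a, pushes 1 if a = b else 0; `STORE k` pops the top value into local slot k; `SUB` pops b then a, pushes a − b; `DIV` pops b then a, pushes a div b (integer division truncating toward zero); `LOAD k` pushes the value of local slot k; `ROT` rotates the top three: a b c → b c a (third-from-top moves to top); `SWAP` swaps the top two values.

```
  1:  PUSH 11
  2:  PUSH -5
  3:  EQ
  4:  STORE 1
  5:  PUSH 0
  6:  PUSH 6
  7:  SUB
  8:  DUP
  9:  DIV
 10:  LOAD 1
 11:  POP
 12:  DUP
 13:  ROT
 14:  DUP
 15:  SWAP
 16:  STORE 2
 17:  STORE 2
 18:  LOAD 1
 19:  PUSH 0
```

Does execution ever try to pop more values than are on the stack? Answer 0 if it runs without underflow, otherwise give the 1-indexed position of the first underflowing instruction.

PUSH 11 -> [11]
PUSH -5 -> [11, -5]
EQ      -> [0]
STORE 1 -> []
PUSH 0  -> [0]
PUSH 6  -> [0, 6]
SUB     -> [-6]
DUP     -> [-6, -6]
DIV     -> [1]
LOAD 1  -> [1, 0]
POP     -> [1]
DUP     -> [1, 1]
ROT  — needs 3 operands, stack has 2 → underflow

13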